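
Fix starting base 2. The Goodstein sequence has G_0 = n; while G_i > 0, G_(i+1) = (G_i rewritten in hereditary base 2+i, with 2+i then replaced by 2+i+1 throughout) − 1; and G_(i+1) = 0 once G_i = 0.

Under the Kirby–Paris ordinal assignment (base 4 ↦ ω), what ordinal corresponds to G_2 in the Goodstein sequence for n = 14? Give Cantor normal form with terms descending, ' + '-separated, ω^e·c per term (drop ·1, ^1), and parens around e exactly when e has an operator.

G_0=14  [base 2] 2^(2 + 1) + 2^2 + 2  →[2↦3]→  3^(3 + 1) + 3^3 + 3 = 111  −1 ⇒ G_1=110
G_1=110  [base 3] 3^(3 + 1) + 3^3 + 2  →[3↦4]→  4^(4 + 1) + 4^4 + 2 = 1282  −1 ⇒ G_2=1281

ω^(ω + 1) + ω^ω + 1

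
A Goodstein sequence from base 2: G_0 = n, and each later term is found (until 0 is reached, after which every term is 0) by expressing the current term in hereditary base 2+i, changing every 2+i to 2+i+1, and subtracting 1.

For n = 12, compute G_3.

G_0=12  [base 2] 2^(2 + 1) + 2^2  →[2↦3]→  3^(3 + 1) + 3^3 = 108  −1 ⇒ G_1=107
G_1=107  [base 3] 3^(3 + 1) + 2·3^2 + 2·3 + 2  →[3↦4]→  4^(4 + 1) + 2·4^2 + 2·4 + 2 = 1066  −1 ⇒ G_2=1065
G_2=1065  [base 4] 4^(4 + 1) + 2·4^2 + 2·4 + 1  →[4↦5]→  5^(5 + 1) + 2·5^2 + 2·5 + 1 = 15686  −1 ⇒ G_3=15685
G_3=15685  [base 5] 5^(5 + 1) + 2·5^2 + 2·5  →[5↦6]→  6^(6 + 1) + 2·6^2 + 2·6 = 280020  −1 ⇒ G_4=280019

15685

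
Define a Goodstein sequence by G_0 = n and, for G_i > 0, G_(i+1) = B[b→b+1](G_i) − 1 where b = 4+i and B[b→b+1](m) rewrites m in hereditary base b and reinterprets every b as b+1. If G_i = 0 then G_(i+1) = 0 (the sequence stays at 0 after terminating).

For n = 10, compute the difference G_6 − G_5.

step 0: 10 = 2·4 + 2; sub 5 for 4: 2·5 + 2; = 12; G_1 = 12−1 = 11
step 1: 11 = 2·5 + 1; sub 6 for 5: 2·6 + 1; = 13; G_2 = 13−1 = 12
step 2: 12 = 2·6; sub 7 for 6: 2·7; = 14; G_3 = 14−1 = 13
step 3: 13 = 7 + 6; sub 8 for 7: 8 + 6; = 14; G_4 = 14−1 = 13
step 4: 13 = 8 + 5; sub 9 for 8: 9 + 5; = 14; G_5 = 14−1 = 13
step 5: 13 = 9 + 4; sub 10 for 9: 10 + 4; = 14; G_6 = 14−1 = 13

0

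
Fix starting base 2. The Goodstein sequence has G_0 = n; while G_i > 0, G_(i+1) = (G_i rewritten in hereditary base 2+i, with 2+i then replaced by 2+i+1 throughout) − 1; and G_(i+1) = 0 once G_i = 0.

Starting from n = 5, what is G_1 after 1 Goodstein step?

G_0=5  [base 2] 2^2 + 1  →[2↦3]→  3^3 + 1 = 28  −1 ⇒ G_1=27
G_1=27  [base 3] 3^3  →[3↦4]→  4^4 = 256  −1 ⇒ G_2=255

27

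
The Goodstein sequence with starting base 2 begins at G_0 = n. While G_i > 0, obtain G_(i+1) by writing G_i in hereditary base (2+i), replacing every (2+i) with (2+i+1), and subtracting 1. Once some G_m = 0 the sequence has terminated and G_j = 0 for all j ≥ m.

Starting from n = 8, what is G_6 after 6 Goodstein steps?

step 0: 8 = 2^(2 + 1); sub 3 for 2: 3^(3 + 1); = 81; G_1 = 81−1 = 80
step 1: 80 = 2·3^3 + 2·3^2 + 2·3 + 2; sub 4 for 3: 2·4^4 + 2·4^2 + 2·4 + 2; = 554; G_2 = 554−1 = 553
step 2: 553 = 2·4^4 + 2·4^2 + 2·4 + 1; sub 5 for 4: 2·5^5 + 2·5^2 + 2·5 + 1; = 6311; G_3 = 6311−1 = 6310
step 3: 6310 = 2·5^5 + 2·5^2 + 2·5; sub 6 for 5: 2·6^6 + 2·6^2 + 2·6; = 93396; G_4 = 93396−1 = 93395
step 4: 93395 = 2·6^6 + 2·6^2 + 6 + 5; sub 7 for 6: 2·7^7 + 2·7^2 + 7 + 5; = 1647196; G_5 = 1647196−1 = 1647195
step 5: 1647195 = 2·7^7 + 2·7^2 + 7 + 4; sub 8 for 7: 2·8^8 + 2·8^2 + 8 + 4; = 33554572; G_6 = 33554572−1 = 33554571
step 6: 33554571 = 2·8^8 + 2·8^2 + 8 + 3; sub 9 for 8: 2·9^9 + 2·9^2 + 9 + 3; = 774841152; G_7 = 774841152−1 = 774841151

33554571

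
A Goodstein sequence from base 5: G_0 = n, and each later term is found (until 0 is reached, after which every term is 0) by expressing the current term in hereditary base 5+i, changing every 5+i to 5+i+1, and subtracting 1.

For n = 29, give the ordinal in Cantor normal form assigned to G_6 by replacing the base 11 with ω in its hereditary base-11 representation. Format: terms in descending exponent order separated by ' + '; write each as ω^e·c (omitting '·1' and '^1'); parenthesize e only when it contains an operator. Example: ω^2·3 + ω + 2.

ω·9 + 8

29 —HB5→ 5^2 + 4 —bump→ 6^2 + 4 = 40 —(−1)→ 39
39 —HB6→ 6^2 + 3 —bump→ 7^2 + 3 = 52 —(−1)→ 51
51 —HB7→ 7^2 + 2 —bump→ 8^2 + 2 = 66 —(−1)→ 65
65 —HB8→ 8^2 + 1 —bump→ 9^2 + 1 = 82 —(−1)→ 81
81 —HB9→ 9^2 —bump→ 10^2 = 100 —(−1)→ 99
99 —HB10→ 9·10 + 9 —bump→ 9·11 + 9 = 108 —(−1)→ 107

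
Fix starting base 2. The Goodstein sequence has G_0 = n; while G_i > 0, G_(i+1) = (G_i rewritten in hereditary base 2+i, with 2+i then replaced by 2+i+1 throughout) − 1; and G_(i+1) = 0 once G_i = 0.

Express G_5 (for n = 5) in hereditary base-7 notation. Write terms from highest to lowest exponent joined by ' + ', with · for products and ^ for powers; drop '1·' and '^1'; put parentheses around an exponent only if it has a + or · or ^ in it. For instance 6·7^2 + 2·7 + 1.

3·7^3 + 3·7^2 + 3·7

5 —HB2→ 2^2 + 1 —bump→ 3^3 + 1 = 28 —(−1)→ 27
27 —HB3→ 3^3 —bump→ 4^4 = 256 —(−1)→ 255
255 —HB4→ 3·4^3 + 3·4^2 + 3·4 + 3 —bump→ 3·5^3 + 3·5^2 + 3·5 + 3 = 468 —(−1)→ 467
467 —HB5→ 3·5^3 + 3·5^2 + 3·5 + 2 —bump→ 3·6^3 + 3·6^2 + 3·6 + 2 = 776 —(−1)→ 775
775 —HB6→ 3·6^3 + 3·6^2 + 3·6 + 1 —bump→ 3·7^3 + 3·7^2 + 3·7 + 1 = 1198 —(−1)→ 1197
1197 —HB7→ 3·7^3 + 3·7^2 + 3·7 —bump→ 3·8^3 + 3·8^2 + 3·8 = 1752 —(−1)→ 1751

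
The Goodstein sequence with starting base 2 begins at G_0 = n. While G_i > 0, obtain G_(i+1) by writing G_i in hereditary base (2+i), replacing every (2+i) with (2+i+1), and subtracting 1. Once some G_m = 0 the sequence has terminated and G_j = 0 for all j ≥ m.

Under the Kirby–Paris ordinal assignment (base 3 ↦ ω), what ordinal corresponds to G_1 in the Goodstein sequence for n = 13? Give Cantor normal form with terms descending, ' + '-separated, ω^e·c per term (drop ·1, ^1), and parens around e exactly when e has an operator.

ω^(ω + 1) + ω^ω

[0] 13 ≡ 2^(2 + 1) + 2^2 + 1 (base 2). Lift 3: 109. −1: 108.
[1] 108 ≡ 3^(3 + 1) + 3^3 (base 3). Lift 4: 1280. −1: 1279.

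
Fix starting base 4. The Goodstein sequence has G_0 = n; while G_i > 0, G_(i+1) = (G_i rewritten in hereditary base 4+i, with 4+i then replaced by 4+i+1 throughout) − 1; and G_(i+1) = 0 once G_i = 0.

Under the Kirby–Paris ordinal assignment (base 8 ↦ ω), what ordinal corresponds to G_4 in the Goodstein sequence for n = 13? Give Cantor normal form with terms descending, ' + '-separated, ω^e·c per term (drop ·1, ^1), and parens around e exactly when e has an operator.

[0] 13 ≡ 3·4 + 1 (base 4). Lift 5: 16. −1: 15.
[1] 15 ≡ 3·5 (base 5). Lift 6: 18. −1: 17.
[2] 17 ≡ 2·6 + 5 (base 6). Lift 7: 19. −1: 18.
[3] 18 ≡ 2·7 + 4 (base 7). Lift 8: 20. −1: 19.
[4] 19 ≡ 2·8 + 3 (base 8). Lift 9: 21. −1: 20.

ω·2 + 3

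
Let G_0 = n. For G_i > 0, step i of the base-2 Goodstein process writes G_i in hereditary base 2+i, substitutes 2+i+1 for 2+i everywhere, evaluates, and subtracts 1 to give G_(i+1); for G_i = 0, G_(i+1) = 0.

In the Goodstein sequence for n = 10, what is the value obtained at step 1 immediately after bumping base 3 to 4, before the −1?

1026

(0) 10|_2 = 2^(2 + 1) + 2 ↦ 3^(3 + 1) + 3|_3 = 84 ⇒ 83
(1) 83|_3 = 3^(3 + 1) + 2 ↦ 4^(4 + 1) + 2|_4 = 1026 ⇒ 1025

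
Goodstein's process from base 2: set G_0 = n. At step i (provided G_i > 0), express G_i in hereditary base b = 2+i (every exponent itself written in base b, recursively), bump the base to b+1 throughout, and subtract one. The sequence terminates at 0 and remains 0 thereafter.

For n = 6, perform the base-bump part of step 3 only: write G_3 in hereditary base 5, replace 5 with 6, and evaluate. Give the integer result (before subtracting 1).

6 —HB2→ 2^2 + 2 —bump→ 3^3 + 3 = 30 —(−1)→ 29
29 —HB3→ 3^3 + 2 —bump→ 4^4 + 2 = 258 —(−1)→ 257
257 —HB4→ 4^4 + 1 —bump→ 5^5 + 1 = 3126 —(−1)→ 3125

46656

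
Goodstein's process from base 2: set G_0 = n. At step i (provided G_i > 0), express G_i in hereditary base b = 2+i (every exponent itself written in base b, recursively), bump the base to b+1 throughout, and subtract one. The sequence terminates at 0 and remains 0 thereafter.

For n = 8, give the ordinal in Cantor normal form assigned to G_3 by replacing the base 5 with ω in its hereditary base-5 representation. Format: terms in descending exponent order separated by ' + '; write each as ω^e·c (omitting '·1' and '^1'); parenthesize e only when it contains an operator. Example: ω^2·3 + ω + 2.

ω^ω·2 + ω^2·2 + ω·2

[0] 8 ≡ 2^(2 + 1) (base 2). Lift 3: 81. −1: 80.
[1] 80 ≡ 2·3^3 + 2·3^2 + 2·3 + 2 (base 3). Lift 4: 554. −1: 553.
[2] 553 ≡ 2·4^4 + 2·4^2 + 2·4 + 1 (base 4). Lift 5: 6311. −1: 6310.
[3] 6310 ≡ 2·5^5 + 2·5^2 + 2·5 (base 5). Lift 6: 93396. −1: 93395.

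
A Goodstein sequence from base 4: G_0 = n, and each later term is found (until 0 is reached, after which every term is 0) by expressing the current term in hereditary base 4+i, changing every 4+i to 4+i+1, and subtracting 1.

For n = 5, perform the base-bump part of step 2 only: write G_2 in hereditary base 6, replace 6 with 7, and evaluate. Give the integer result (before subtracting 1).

5

i=0: 5 = 4 + 1 (b=4); 4→5: 5 + 1 = 6; 6−1 = 5
i=1: 5 = 5 (b=5); 5→6: 6 = 6; 6−1 = 5
i=2: 5 = 5 (b=6); 6→7: 5 = 5; 5−1 = 4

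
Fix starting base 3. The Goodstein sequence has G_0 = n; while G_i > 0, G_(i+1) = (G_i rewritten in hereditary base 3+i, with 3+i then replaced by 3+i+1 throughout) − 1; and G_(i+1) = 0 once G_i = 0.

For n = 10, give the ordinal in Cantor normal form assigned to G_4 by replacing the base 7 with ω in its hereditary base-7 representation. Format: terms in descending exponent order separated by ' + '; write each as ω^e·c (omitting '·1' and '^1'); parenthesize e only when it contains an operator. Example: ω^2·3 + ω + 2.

ω·4 + 2

base 3: 10 = 3^2 + 1; at 4: 4^2 + 1 = 17; next = 16
base 4: 16 = 4^2; at 5: 5^2 = 25; next = 24
base 5: 24 = 4·5 + 4; at 6: 4·6 + 4 = 28; next = 27
base 6: 27 = 4·6 + 3; at 7: 4·7 + 3 = 31; next = 30
base 7: 30 = 4·7 + 2; at 8: 4·8 + 2 = 34; next = 33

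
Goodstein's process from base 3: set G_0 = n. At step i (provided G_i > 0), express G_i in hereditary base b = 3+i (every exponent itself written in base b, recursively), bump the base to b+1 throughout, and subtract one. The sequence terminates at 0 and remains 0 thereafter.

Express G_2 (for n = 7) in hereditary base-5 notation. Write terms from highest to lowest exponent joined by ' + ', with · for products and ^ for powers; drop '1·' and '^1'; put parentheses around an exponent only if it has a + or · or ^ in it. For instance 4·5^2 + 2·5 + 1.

5 + 4

step 0: 7 = 2·3 + 1; sub 4 for 3: 2·4 + 1; = 9; G_1 = 9−1 = 8
step 1: 8 = 2·4; sub 5 for 4: 2·5; = 10; G_2 = 10−1 = 9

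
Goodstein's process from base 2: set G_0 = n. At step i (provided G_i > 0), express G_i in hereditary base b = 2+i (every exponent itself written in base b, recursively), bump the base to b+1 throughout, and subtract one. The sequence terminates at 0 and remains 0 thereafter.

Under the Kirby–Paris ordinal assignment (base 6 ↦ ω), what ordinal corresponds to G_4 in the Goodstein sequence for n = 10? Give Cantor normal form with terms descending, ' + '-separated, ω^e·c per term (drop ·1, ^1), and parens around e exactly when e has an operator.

10 —HB2→ 2^(2 + 1) + 2 —bump→ 3^(3 + 1) + 3 = 84 —(−1)→ 83
83 —HB3→ 3^(3 + 1) + 2 —bump→ 4^(4 + 1) + 2 = 1026 —(−1)→ 1025
1025 —HB4→ 4^(4 + 1) + 1 —bump→ 5^(5 + 1) + 1 = 15626 —(−1)→ 15625
15625 —HB5→ 5^(5 + 1) —bump→ 6^(6 + 1) = 279936 —(−1)→ 279935
279935 —HB6→ 5·6^6 + 5·6^5 + 5·6^4 + 5·6^3 + 5·6^2 + 5·6 + 5 —bump→ 5·7^7 + 5·7^5 + 5·7^4 + 5·7^3 + 5·7^2 + 5·7 + 5 = 4215755 —(−1)→ 4215754

ω^ω·5 + ω^5·5 + ω^4·5 + ω^3·5 + ω^2·5 + ω·5 + 5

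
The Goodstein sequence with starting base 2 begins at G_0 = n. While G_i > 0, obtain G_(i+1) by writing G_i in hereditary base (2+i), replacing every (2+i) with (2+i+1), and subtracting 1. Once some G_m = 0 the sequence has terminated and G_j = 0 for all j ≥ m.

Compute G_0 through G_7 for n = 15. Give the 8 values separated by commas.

step 0: 15 = 2^(2 + 1) + 2^2 + 2 + 1; sub 3 for 2: 3^(3 + 1) + 3^3 + 3 + 1; = 112; G_1 = 112−1 = 111
step 1: 111 = 3^(3 + 1) + 3^3 + 3; sub 4 for 3: 4^(4 + 1) + 4^4 + 4; = 1284; G_2 = 1284−1 = 1283
step 2: 1283 = 4^(4 + 1) + 4^4 + 3; sub 5 for 4: 5^(5 + 1) + 5^5 + 3; = 18753; G_3 = 18753−1 = 18752
step 3: 18752 = 5^(5 + 1) + 5^5 + 2; sub 6 for 5: 6^(6 + 1) + 6^6 + 2; = 326594; G_4 = 326594−1 = 326593
step 4: 326593 = 6^(6 + 1) + 6^6 + 1; sub 7 for 6: 7^(7 + 1) + 7^7 + 1; = 6588345; G_5 = 6588345−1 = 6588344
step 5: 6588344 = 7^(7 + 1) + 7^7; sub 8 for 7: 8^(8 + 1) + 8^8; = 150994944; G_6 = 150994944−1 = 150994943
step 6: 150994943 = 8^(8 + 1) + 7·8^7 + 7·8^6 + 7·8^5 + 7·8^4 + 7·8^3 + 7·8^2 + 7·8 + 7; sub 9 for 8: 9^(9 + 1) + 7·9^7 + 7·9^6 + 7·9^5 + 7·9^4 + 7·9^3 + 7·9^2 + 7·9 + 7; = 3524450281; G_7 = 3524450281−1 = 3524450280

15, 111, 1283, 18752, 326593, 6588344, 150994943, 3524450280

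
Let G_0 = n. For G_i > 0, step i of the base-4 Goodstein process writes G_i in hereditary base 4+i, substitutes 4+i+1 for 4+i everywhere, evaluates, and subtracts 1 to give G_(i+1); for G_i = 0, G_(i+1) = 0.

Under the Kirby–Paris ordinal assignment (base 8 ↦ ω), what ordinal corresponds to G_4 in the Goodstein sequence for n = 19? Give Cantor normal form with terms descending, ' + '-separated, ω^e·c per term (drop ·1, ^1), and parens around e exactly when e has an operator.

ω·7 + 7

i=0: 19 = 4^2 + 3 (b=4); 4→5: 5^2 + 3 = 28; 28−1 = 27
i=1: 27 = 5^2 + 2 (b=5); 5→6: 6^2 + 2 = 38; 38−1 = 37
i=2: 37 = 6^2 + 1 (b=6); 6→7: 7^2 + 1 = 50; 50−1 = 49
i=3: 49 = 7^2 (b=7); 7→8: 8^2 = 64; 64−1 = 63
i=4: 63 = 7·8 + 7 (b=8); 8→9: 7·9 + 7 = 70; 70−1 = 69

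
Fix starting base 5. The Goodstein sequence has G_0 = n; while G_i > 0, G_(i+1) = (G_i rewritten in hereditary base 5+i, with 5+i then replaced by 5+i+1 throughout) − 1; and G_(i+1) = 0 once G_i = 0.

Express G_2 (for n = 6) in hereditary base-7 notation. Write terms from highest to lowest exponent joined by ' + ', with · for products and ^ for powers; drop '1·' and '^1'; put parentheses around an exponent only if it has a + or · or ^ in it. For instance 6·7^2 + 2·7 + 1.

step 0: 6 = 5 + 1; sub 6 for 5: 6 + 1; = 7; G_1 = 7−1 = 6
step 1: 6 = 6; sub 7 for 6: 7; = 7; G_2 = 7−1 = 6
step 2: 6 = 6; sub 8 for 7: 6; = 6; G_3 = 6−1 = 5

6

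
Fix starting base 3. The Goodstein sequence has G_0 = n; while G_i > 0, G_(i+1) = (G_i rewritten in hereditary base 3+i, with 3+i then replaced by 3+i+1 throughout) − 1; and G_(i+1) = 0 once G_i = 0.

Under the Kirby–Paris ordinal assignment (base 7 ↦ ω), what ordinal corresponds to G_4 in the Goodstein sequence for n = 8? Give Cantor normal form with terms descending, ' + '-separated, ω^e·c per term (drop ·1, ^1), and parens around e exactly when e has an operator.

[0] 8 ≡ 2·3 + 2 (base 3). Lift 4: 10. −1: 9.
[1] 9 ≡ 2·4 + 1 (base 4). Lift 5: 11. −1: 10.
[2] 10 ≡ 2·5 (base 5). Lift 6: 12. −1: 11.
[3] 11 ≡ 6 + 5 (base 6). Lift 7: 12. −1: 11.

ω + 4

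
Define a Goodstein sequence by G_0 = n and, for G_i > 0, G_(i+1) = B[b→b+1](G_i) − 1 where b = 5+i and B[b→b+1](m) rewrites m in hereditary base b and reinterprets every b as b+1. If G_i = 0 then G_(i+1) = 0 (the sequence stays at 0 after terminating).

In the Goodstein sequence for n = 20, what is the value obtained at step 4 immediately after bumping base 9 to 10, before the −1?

base 5: 20 = 4·5; at 6: 4·6 = 24; next = 23
base 6: 23 = 3·6 + 5; at 7: 3·7 + 5 = 26; next = 25
base 7: 25 = 3·7 + 4; at 8: 3·8 + 4 = 28; next = 27
base 8: 27 = 3·8 + 3; at 9: 3·9 + 3 = 30; next = 29

32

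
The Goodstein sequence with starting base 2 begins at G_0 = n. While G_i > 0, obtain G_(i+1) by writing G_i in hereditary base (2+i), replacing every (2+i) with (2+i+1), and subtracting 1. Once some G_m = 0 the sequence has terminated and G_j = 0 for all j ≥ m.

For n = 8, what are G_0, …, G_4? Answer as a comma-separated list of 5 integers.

8, 80, 553, 6310, 93395

(0) 8|_2 = 2^(2 + 1) ↦ 3^(3 + 1)|_3 = 81 ⇒ 80
(1) 80|_3 = 2·3^3 + 2·3^2 + 2·3 + 2 ↦ 2·4^4 + 2·4^2 + 2·4 + 2|_4 = 554 ⇒ 553
(2) 553|_4 = 2·4^4 + 2·4^2 + 2·4 + 1 ↦ 2·5^5 + 2·5^2 + 2·5 + 1|_5 = 6311 ⇒ 6310
(3) 6310|_5 = 2·5^5 + 2·5^2 + 2·5 ↦ 2·6^6 + 2·6^2 + 2·6|_6 = 93396 ⇒ 93395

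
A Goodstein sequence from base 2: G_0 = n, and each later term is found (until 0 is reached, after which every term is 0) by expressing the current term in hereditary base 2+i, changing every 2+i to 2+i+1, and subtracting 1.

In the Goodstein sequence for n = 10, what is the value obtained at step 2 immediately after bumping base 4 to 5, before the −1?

15626

10 —HB2→ 2^(2 + 1) + 2 —bump→ 3^(3 + 1) + 3 = 84 —(−1)→ 83
83 —HB3→ 3^(3 + 1) + 2 —bump→ 4^(4 + 1) + 2 = 1026 —(−1)→ 1025
1025 —HB4→ 4^(4 + 1) + 1 —bump→ 5^(5 + 1) + 1 = 15626 —(−1)→ 15625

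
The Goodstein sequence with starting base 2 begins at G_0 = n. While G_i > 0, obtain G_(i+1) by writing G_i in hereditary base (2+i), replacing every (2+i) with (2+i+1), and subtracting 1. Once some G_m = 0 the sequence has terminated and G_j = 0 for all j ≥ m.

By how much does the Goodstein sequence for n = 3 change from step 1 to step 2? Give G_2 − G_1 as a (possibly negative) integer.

0

i=0: 3 = 2 + 1 (b=2); 2→3: 3 + 1 = 4; 4−1 = 3
i=1: 3 = 3 (b=3); 3→4: 4 = 4; 4−1 = 3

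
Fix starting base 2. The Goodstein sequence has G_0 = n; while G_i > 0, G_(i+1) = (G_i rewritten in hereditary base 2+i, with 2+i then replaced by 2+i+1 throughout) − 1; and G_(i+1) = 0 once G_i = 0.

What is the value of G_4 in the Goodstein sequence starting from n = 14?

14 —HB2→ 2^(2 + 1) + 2^2 + 2 —bump→ 3^(3 + 1) + 3^3 + 3 = 111 —(−1)→ 110
110 —HB3→ 3^(3 + 1) + 3^3 + 2 —bump→ 4^(4 + 1) + 4^4 + 2 = 1282 —(−1)→ 1281
1281 —HB4→ 4^(4 + 1) + 4^4 + 1 —bump→ 5^(5 + 1) + 5^5 + 1 = 18751 —(−1)→ 18750
18750 —HB5→ 5^(5 + 1) + 5^5 —bump→ 6^(6 + 1) + 6^6 = 326592 —(−1)→ 326591
326591 —HB6→ 6^(6 + 1) + 5·6^5 + 5·6^4 + 5·6^3 + 5·6^2 + 5·6 + 5 —bump→ 7^(7 + 1) + 5·7^5 + 5·7^4 + 5·7^3 + 5·7^2 + 5·7 + 5 = 5862841 —(−1)→ 5862840

326591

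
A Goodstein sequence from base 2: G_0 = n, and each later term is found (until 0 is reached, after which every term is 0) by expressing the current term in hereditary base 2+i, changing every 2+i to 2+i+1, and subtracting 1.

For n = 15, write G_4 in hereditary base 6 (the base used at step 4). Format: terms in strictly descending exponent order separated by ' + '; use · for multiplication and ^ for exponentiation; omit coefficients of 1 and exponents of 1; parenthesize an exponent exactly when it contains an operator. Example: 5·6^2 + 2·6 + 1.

G_0=15  [base 2] 2^(2 + 1) + 2^2 + 2 + 1  →[2↦3]→  3^(3 + 1) + 3^3 + 3 + 1 = 112  −1 ⇒ G_1=111
G_1=111  [base 3] 3^(3 + 1) + 3^3 + 3  →[3↦4]→  4^(4 + 1) + 4^4 + 4 = 1284  −1 ⇒ G_2=1283
G_2=1283  [base 4] 4^(4 + 1) + 4^4 + 3  →[4↦5]→  5^(5 + 1) + 5^5 + 3 = 18753  −1 ⇒ G_3=18752
G_3=18752  [base 5] 5^(5 + 1) + 5^5 + 2  →[5↦6]→  6^(6 + 1) + 6^6 + 2 = 326594  −1 ⇒ G_4=326593
G_4=326593  [base 6] 6^(6 + 1) + 6^6 + 1  →[6↦7]→  7^(7 + 1) + 7^7 + 1 = 6588345  −1 ⇒ G_5=6588344

6^(6 + 1) + 6^6 + 1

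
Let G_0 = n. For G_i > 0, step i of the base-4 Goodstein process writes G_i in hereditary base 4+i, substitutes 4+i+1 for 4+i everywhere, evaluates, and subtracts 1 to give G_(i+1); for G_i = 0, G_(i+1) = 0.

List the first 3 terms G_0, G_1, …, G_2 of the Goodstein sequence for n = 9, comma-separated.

G_0=9  [base 4] 2·4 + 1  →[4↦5]→  2·5 + 1 = 11  −1 ⇒ G_1=10
G_1=10  [base 5] 2·5  →[5↦6]→  2·6 = 12  −1 ⇒ G_2=11

9, 10, 11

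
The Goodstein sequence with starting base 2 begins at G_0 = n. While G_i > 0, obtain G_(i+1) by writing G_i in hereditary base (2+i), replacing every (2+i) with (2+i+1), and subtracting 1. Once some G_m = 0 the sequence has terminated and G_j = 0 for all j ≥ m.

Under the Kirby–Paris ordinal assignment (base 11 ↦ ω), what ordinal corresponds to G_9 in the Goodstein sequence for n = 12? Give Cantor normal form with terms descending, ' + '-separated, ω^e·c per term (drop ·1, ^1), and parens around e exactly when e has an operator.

step 0: 12 = 2^(2 + 1) + 2^2; sub 3 for 2: 3^(3 + 1) + 3^3; = 108; G_1 = 108−1 = 107
step 1: 107 = 3^(3 + 1) + 2·3^2 + 2·3 + 2; sub 4 for 3: 4^(4 + 1) + 2·4^2 + 2·4 + 2; = 1066; G_2 = 1066−1 = 1065
step 2: 1065 = 4^(4 + 1) + 2·4^2 + 2·4 + 1; sub 5 for 4: 5^(5 + 1) + 2·5^2 + 2·5 + 1; = 15686; G_3 = 15686−1 = 15685
step 3: 15685 = 5^(5 + 1) + 2·5^2 + 2·5; sub 6 for 5: 6^(6 + 1) + 2·6^2 + 2·6; = 280020; G_4 = 280020−1 = 280019
step 4: 280019 = 6^(6 + 1) + 2·6^2 + 6 + 5; sub 7 for 6: 7^(7 + 1) + 2·7^2 + 7 + 5; = 5764911; G_5 = 5764911−1 = 5764910
step 5: 5764910 = 7^(7 + 1) + 2·7^2 + 7 + 4; sub 8 for 7: 8^(8 + 1) + 2·8^2 + 8 + 4; = 134217868; G_6 = 134217868−1 = 134217867
step 6: 134217867 = 8^(8 + 1) + 2·8^2 + 8 + 3; sub 9 for 8: 9^(9 + 1) + 2·9^2 + 9 + 3; = 3486784575; G_7 = 3486784575−1 = 3486784574
step 7: 3486784574 = 9^(9 + 1) + 2·9^2 + 9 + 2; sub 10 for 9: 10^(10 + 1) + 2·10^2 + 10 + 2; = 100000000212; G_8 = 100000000212−1 = 100000000211
step 8: 100000000211 = 10^(10 + 1) + 2·10^2 + 10 + 1; sub 11 for 10: 11^(11 + 1) + 2·11^2 + 11 + 1; = 3138428376975; G_9 = 3138428376975−1 = 3138428376974

ω^(ω + 1) + ω^2·2 + ω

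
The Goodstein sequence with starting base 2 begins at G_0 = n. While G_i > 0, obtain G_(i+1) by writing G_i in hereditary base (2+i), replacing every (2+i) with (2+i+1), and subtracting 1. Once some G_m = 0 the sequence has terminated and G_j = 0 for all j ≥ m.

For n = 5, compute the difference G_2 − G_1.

228

G_0=5  [base 2] 2^2 + 1  →[2↦3]→  3^3 + 1 = 28  −1 ⇒ G_1=27
G_1=27  [base 3] 3^3  →[3↦4]→  4^4 = 256  −1 ⇒ G_2=255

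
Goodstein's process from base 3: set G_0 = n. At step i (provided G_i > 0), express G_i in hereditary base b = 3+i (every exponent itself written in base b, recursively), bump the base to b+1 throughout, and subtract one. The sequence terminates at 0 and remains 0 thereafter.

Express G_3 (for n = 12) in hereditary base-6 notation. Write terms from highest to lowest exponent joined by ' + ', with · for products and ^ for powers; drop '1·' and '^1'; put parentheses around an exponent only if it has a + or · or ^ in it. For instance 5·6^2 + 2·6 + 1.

6^2 + 1

[0] 12 ≡ 3^2 + 3 (base 3). Lift 4: 20. −1: 19.
[1] 19 ≡ 4^2 + 3 (base 4). Lift 5: 28. −1: 27.
[2] 27 ≡ 5^2 + 2 (base 5). Lift 6: 38. −1: 37.
[3] 37 ≡ 6^2 + 1 (base 6). Lift 7: 50. −1: 49.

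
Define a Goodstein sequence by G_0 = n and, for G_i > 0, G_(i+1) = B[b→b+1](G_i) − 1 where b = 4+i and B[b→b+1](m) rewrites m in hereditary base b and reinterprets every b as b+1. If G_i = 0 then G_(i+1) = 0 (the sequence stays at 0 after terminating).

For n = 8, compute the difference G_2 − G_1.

0

(0) 8|_4 = 2·4 ↦ 2·5|_5 = 10 ⇒ 9
(1) 9|_5 = 5 + 4 ↦ 6 + 4|_6 = 10 ⇒ 9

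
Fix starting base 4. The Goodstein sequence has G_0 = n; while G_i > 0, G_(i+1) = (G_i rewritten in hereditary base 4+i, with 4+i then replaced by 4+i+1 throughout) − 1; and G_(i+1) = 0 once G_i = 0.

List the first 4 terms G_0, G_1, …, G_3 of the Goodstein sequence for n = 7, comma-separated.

7, 7, 7, 7

[0] 7 ≡ 4 + 3 (base 4). Lift 5: 8. −1: 7.
[1] 7 ≡ 5 + 2 (base 5). Lift 6: 8. −1: 7.
[2] 7 ≡ 6 + 1 (base 6). Lift 7: 8. −1: 7.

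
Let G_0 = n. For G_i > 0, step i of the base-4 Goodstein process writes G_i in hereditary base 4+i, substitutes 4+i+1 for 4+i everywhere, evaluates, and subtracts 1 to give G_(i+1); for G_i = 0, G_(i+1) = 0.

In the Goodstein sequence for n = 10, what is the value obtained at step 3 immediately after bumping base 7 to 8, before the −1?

step 0: 10 = 2·4 + 2; sub 5 for 4: 2·5 + 2; = 12; G_1 = 12−1 = 11
step 1: 11 = 2·5 + 1; sub 6 for 5: 2·6 + 1; = 13; G_2 = 13−1 = 12
step 2: 12 = 2·6; sub 7 for 6: 2·7; = 14; G_3 = 14−1 = 13
step 3: 13 = 7 + 6; sub 8 for 7: 8 + 6; = 14; G_4 = 14−1 = 13

14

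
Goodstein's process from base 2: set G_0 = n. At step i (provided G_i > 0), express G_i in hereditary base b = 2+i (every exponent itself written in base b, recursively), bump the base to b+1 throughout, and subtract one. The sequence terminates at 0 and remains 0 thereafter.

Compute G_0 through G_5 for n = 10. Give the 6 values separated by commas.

[0] 10 ≡ 2^(2 + 1) + 2 (base 2). Lift 3: 84. −1: 83.
[1] 83 ≡ 3^(3 + 1) + 2 (base 3). Lift 4: 1026. −1: 1025.
[2] 1025 ≡ 4^(4 + 1) + 1 (base 4). Lift 5: 15626. −1: 15625.
[3] 15625 ≡ 5^(5 + 1) (base 5). Lift 6: 279936. −1: 279935.
[4] 279935 ≡ 5·6^6 + 5·6^5 + 5·6^4 + 5·6^3 + 5·6^2 + 5·6 + 5 (base 6). Lift 7: 4215755. −1: 4215754.

10, 83, 1025, 15625, 279935, 4215754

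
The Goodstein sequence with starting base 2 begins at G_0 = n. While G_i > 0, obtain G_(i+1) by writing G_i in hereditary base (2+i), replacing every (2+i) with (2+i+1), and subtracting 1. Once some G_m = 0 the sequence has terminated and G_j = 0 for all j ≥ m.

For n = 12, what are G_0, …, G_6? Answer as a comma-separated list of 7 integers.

G_0=12  [base 2] 2^(2 + 1) + 2^2  →[2↦3]→  3^(3 + 1) + 3^3 = 108  −1 ⇒ G_1=107
G_1=107  [base 3] 3^(3 + 1) + 2·3^2 + 2·3 + 2  →[3↦4]→  4^(4 + 1) + 2·4^2 + 2·4 + 2 = 1066  −1 ⇒ G_2=1065
G_2=1065  [base 4] 4^(4 + 1) + 2·4^2 + 2·4 + 1  →[4↦5]→  5^(5 + 1) + 2·5^2 + 2·5 + 1 = 15686  −1 ⇒ G_3=15685
G_3=15685  [base 5] 5^(5 + 1) + 2·5^2 + 2·5  →[5↦6]→  6^(6 + 1) + 2·6^2 + 2·6 = 280020  −1 ⇒ G_4=280019
G_4=280019  [base 6] 6^(6 + 1) + 2·6^2 + 6 + 5  →[6↦7]→  7^(7 + 1) + 2·7^2 + 7 + 5 = 5764911  −1 ⇒ G_5=5764910
G_5=5764910  [base 7] 7^(7 + 1) + 2·7^2 + 7 + 4  →[7↦8]→  8^(8 + 1) + 2·8^2 + 8 + 4 = 134217868  −1 ⇒ G_6=134217867

12, 107, 1065, 15685, 280019, 5764910, 134217867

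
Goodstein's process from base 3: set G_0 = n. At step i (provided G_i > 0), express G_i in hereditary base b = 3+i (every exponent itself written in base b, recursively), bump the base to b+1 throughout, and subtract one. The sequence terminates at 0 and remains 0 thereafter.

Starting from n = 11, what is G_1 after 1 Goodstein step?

17

i=0: 11 = 3^2 + 2 (b=3); 3→4: 4^2 + 2 = 18; 18−1 = 17
i=1: 17 = 4^2 + 1 (b=4); 4→5: 5^2 + 1 = 26; 26−1 = 25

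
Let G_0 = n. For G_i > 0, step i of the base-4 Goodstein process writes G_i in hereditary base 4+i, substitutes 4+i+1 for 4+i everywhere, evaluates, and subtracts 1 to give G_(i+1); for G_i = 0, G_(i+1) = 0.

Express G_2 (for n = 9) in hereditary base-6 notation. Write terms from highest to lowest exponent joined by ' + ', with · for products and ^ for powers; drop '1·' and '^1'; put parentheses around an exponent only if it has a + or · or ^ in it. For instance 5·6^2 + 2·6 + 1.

6 + 5

[0] 9 ≡ 2·4 + 1 (base 4). Lift 5: 11. −1: 10.
[1] 10 ≡ 2·5 (base 5). Lift 6: 12. −1: 11.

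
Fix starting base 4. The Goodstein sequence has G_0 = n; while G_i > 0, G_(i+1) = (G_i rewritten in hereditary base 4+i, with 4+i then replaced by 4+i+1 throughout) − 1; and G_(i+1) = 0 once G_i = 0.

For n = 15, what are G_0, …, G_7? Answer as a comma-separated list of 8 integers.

G_0 = 15. HB_4(15) = 3·4 + 3. Bump = 18. G_1 = 17.
G_1 = 17. HB_5(17) = 3·5 + 2. Bump = 20. G_2 = 19.
G_2 = 19. HB_6(19) = 3·6 + 1. Bump = 22. G_3 = 21.
G_3 = 21. HB_7(21) = 3·7. Bump = 24. G_4 = 23.
G_4 = 23. HB_8(23) = 2·8 + 7. Bump = 25. G_5 = 24.
G_5 = 24. HB_9(24) = 2·9 + 6. Bump = 26. G_6 = 25.
G_6 = 25. HB_10(25) = 2·10 + 5. Bump = 27. G_7 = 26.

15, 17, 19, 21, 23, 24, 25, 26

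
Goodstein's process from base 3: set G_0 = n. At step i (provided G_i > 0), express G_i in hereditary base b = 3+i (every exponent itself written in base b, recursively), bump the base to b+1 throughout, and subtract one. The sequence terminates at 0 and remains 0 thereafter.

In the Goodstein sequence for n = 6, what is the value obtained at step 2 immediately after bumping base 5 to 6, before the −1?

8

(0) 6|_3 = 2·3 ↦ 2·4|_4 = 8 ⇒ 7
(1) 7|_4 = 4 + 3 ↦ 5 + 3|_5 = 8 ⇒ 7
(2) 7|_5 = 5 + 2 ↦ 6 + 2|_6 = 8 ⇒ 7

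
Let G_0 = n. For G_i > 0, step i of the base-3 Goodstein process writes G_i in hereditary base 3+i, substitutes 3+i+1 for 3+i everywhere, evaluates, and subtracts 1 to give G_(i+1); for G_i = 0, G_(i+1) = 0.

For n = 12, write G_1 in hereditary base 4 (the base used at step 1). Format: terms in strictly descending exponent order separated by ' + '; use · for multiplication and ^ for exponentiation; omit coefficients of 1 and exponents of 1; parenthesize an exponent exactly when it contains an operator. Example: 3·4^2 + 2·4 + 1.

4^2 + 3

step 0: 12 = 3^2 + 3; sub 4 for 3: 4^2 + 4; = 20; G_1 = 20−1 = 19
step 1: 19 = 4^2 + 3; sub 5 for 4: 5^2 + 3; = 28; G_2 = 28−1 = 27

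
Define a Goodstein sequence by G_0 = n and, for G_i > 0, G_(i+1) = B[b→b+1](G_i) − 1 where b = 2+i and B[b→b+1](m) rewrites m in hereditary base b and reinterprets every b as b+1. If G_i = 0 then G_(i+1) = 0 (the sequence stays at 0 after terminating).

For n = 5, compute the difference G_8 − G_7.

871

[0] 5 ≡ 2^2 + 1 (base 2). Lift 3: 28. −1: 27.
[1] 27 ≡ 3^3 (base 3). Lift 4: 256. −1: 255.
[2] 255 ≡ 3·4^3 + 3·4^2 + 3·4 + 3 (base 4). Lift 5: 468. −1: 467.
[3] 467 ≡ 3·5^3 + 3·5^2 + 3·5 + 2 (base 5). Lift 6: 776. −1: 775.
[4] 775 ≡ 3·6^3 + 3·6^2 + 3·6 + 1 (base 6). Lift 7: 1198. −1: 1197.
[5] 1197 ≡ 3·7^3 + 3·7^2 + 3·7 (base 7). Lift 8: 1752. −1: 1751.
[6] 1751 ≡ 3·8^3 + 3·8^2 + 2·8 + 7 (base 8). Lift 9: 2455. −1: 2454.
[7] 2454 ≡ 3·9^3 + 3·9^2 + 2·9 + 6 (base 9). Lift 10: 3326. −1: 3325.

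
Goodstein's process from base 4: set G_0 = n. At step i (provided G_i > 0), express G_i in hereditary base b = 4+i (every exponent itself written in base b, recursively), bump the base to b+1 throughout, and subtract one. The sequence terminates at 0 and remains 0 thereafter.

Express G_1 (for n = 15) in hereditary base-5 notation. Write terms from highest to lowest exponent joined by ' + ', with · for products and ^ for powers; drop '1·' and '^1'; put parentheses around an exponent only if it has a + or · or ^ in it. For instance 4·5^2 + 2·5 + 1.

i=0: 15 = 3·4 + 3 (b=4); 4→5: 3·5 + 3 = 18; 18−1 = 17
i=1: 17 = 3·5 + 2 (b=5); 5→6: 3·6 + 2 = 20; 20−1 = 19

3·5 + 2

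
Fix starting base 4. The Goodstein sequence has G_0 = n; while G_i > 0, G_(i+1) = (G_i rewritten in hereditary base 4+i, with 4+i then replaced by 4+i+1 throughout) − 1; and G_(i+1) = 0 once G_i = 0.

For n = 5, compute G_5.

[0] 5 ≡ 4 + 1 (base 4). Lift 5: 6. −1: 5.
[1] 5 ≡ 5 (base 5). Lift 6: 6. −1: 5.
[2] 5 ≡ 5 (base 6). Lift 7: 5. −1: 4.
[3] 4 ≡ 4 (base 7). Lift 8: 4. −1: 3.
[4] 3 ≡ 3 (base 8). Lift 9: 3. −1: 2.
[5] 2 ≡ 2 (base 9). Lift 10: 2. −1: 1.

2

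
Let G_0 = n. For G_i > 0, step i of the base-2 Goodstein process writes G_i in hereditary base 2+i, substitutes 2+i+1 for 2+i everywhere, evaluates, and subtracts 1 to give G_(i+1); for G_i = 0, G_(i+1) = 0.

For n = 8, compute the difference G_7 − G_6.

741286580

(0) 8|_2 = 2^(2 + 1) ↦ 3^(3 + 1)|_3 = 81 ⇒ 80
(1) 80|_3 = 2·3^3 + 2·3^2 + 2·3 + 2 ↦ 2·4^4 + 2·4^2 + 2·4 + 2|_4 = 554 ⇒ 553
(2) 553|_4 = 2·4^4 + 2·4^2 + 2·4 + 1 ↦ 2·5^5 + 2·5^2 + 2·5 + 1|_5 = 6311 ⇒ 6310
(3) 6310|_5 = 2·5^5 + 2·5^2 + 2·5 ↦ 2·6^6 + 2·6^2 + 2·6|_6 = 93396 ⇒ 93395
(4) 93395|_6 = 2·6^6 + 2·6^2 + 6 + 5 ↦ 2·7^7 + 2·7^2 + 7 + 5|_7 = 1647196 ⇒ 1647195
(5) 1647195|_7 = 2·7^7 + 2·7^2 + 7 + 4 ↦ 2·8^8 + 2·8^2 + 8 + 4|_8 = 33554572 ⇒ 33554571
(6) 33554571|_8 = 2·8^8 + 2·8^2 + 8 + 3 ↦ 2·9^9 + 2·9^2 + 9 + 3|_9 = 774841152 ⇒ 774841151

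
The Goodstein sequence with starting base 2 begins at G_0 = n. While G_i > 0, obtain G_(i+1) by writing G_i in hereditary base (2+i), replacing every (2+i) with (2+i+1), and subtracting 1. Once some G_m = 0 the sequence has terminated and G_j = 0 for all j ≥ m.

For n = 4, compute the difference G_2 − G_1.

15

G_0=4  [base 2] 2^2  →[2↦3]→  3^3 = 27  −1 ⇒ G_1=26
G_1=26  [base 3] 2·3^2 + 2·3 + 2  →[3↦4]→  2·4^2 + 2·4 + 2 = 42  −1 ⇒ G_2=41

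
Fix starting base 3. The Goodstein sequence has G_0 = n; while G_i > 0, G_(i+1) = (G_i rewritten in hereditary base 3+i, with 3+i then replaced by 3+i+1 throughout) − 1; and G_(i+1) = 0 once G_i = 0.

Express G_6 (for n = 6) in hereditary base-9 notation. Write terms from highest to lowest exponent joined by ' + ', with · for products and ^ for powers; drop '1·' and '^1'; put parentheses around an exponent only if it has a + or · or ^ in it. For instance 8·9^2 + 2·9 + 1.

G_0 = 6. HB_3(6) = 2·3. Bump = 8. G_1 = 7.
G_1 = 7. HB_4(7) = 4 + 3. Bump = 8. G_2 = 7.
G_2 = 7. HB_5(7) = 5 + 2. Bump = 8. G_3 = 7.
G_3 = 7. HB_6(7) = 6 + 1. Bump = 8. G_4 = 7.
G_4 = 7. HB_7(7) = 7. Bump = 8. G_5 = 7.
G_5 = 7. HB_8(7) = 7. Bump = 7. G_6 = 6.
G_6 = 6. HB_9(6) = 6. Bump = 6. G_7 = 5.

6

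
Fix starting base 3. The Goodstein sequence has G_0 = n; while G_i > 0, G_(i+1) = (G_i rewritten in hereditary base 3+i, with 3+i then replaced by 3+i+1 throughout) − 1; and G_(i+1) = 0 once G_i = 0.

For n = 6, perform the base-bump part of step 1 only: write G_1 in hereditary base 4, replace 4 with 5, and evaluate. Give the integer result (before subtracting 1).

8

G_0=6  [base 3] 2·3  →[3↦4]→  2·4 = 8  −1 ⇒ G_1=7
G_1=7  [base 4] 4 + 3  →[4↦5]→  5 + 3 = 8  −1 ⇒ G_2=7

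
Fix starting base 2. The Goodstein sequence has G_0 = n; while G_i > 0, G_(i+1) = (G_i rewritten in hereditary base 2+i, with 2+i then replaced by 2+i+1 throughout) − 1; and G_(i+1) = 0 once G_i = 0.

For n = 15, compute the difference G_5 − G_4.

6261751

base 2: 15 = 2^(2 + 1) + 2^2 + 2 + 1; at 3: 3^(3 + 1) + 3^3 + 3 + 1 = 112; next = 111
base 3: 111 = 3^(3 + 1) + 3^3 + 3; at 4: 4^(4 + 1) + 4^4 + 4 = 1284; next = 1283
base 4: 1283 = 4^(4 + 1) + 4^4 + 3; at 5: 5^(5 + 1) + 5^5 + 3 = 18753; next = 18752
base 5: 18752 = 5^(5 + 1) + 5^5 + 2; at 6: 6^(6 + 1) + 6^6 + 2 = 326594; next = 326593
base 6: 326593 = 6^(6 + 1) + 6^6 + 1; at 7: 7^(7 + 1) + 7^7 + 1 = 6588345; next = 6588344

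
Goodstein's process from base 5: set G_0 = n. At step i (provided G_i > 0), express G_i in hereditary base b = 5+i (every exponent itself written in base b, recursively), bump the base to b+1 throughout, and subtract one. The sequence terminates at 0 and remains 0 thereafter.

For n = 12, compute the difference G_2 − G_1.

i=0: 12 = 2·5 + 2 (b=5); 5→6: 2·6 + 2 = 14; 14−1 = 13
i=1: 13 = 2·6 + 1 (b=6); 6→7: 2·7 + 1 = 15; 15−1 = 14

1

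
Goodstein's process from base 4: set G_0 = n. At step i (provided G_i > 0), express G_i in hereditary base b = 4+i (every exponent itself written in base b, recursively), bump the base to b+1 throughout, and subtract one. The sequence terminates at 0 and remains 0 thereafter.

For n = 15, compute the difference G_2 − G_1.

step 0: 15 = 3·4 + 3; sub 5 for 4: 3·5 + 3; = 18; G_1 = 18−1 = 17
step 1: 17 = 3·5 + 2; sub 6 for 5: 3·6 + 2; = 20; G_2 = 20−1 = 19

2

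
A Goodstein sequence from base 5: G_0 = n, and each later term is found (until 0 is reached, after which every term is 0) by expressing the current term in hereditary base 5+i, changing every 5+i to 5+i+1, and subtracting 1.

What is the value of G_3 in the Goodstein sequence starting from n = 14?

17

G_0=14  [base 5] 2·5 + 4  →[5↦6]→  2·6 + 4 = 16  −1 ⇒ G_1=15
G_1=15  [base 6] 2·6 + 3  →[6↦7]→  2·7 + 3 = 17  −1 ⇒ G_2=16
G_2=16  [base 7] 2·7 + 2  →[7↦8]→  2·8 + 2 = 18  −1 ⇒ G_3=17
G_3=17  [base 8] 2·8 + 1  →[8↦9]→  2·9 + 1 = 19  −1 ⇒ G_4=18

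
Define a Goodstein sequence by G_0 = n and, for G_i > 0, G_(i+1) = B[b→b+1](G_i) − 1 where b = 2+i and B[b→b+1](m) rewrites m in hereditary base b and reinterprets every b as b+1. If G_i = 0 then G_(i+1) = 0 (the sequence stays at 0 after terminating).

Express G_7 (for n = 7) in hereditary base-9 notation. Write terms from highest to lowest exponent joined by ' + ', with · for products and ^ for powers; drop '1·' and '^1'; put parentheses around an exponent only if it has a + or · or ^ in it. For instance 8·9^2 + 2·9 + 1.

7·9^7 + 7·9^6 + 7·9^5 + 7·9^4 + 7·9^3 + 7·9^2 + 7·9 + 6

(0) 7|_2 = 2^2 + 2 + 1 ↦ 3^3 + 3 + 1|_3 = 31 ⇒ 30
(1) 30|_3 = 3^3 + 3 ↦ 4^4 + 4|_4 = 260 ⇒ 259
(2) 259|_4 = 4^4 + 3 ↦ 5^5 + 3|_5 = 3128 ⇒ 3127
(3) 3127|_5 = 5^5 + 2 ↦ 6^6 + 2|_6 = 46658 ⇒ 46657
(4) 46657|_6 = 6^6 + 1 ↦ 7^7 + 1|_7 = 823544 ⇒ 823543
(5) 823543|_7 = 7^7 ↦ 8^8|_8 = 16777216 ⇒ 16777215
(6) 16777215|_8 = 7·8^7 + 7·8^6 + 7·8^5 + 7·8^4 + 7·8^3 + 7·8^2 + 7·8 + 7 ↦ 7·9^7 + 7·9^6 + 7·9^5 + 7·9^4 + 7·9^3 + 7·9^2 + 7·9 + 7|_9 = 37665880 ⇒ 37665879
(7) 37665879|_9 = 7·9^7 + 7·9^6 + 7·9^5 + 7·9^4 + 7·9^3 + 7·9^2 + 7·9 + 6 ↦ 7·10^7 + 7·10^6 + 7·10^5 + 7·10^4 + 7·10^3 + 7·10^2 + 7·10 + 6|_10 = 77777776 ⇒ 77777775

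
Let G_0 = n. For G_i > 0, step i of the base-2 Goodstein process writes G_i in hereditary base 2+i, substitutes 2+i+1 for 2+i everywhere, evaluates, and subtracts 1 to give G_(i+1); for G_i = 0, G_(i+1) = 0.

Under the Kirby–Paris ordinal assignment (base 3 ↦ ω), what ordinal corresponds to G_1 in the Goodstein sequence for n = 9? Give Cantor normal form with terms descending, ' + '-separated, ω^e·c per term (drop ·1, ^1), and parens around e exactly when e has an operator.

ω^(ω + 1)

step 0: 9 = 2^(2 + 1) + 1; sub 3 for 2: 3^(3 + 1) + 1; = 82; G_1 = 82−1 = 81
step 1: 81 = 3^(3 + 1); sub 4 for 3: 4^(4 + 1); = 1024; G_2 = 1024−1 = 1023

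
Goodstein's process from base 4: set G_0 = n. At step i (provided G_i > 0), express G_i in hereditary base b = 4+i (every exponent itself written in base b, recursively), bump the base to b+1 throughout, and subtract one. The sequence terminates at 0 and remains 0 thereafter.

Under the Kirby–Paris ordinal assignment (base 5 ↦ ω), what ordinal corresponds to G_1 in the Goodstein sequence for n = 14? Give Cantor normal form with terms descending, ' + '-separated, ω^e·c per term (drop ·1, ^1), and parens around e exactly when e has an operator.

G_0 = 14. HB_4(14) = 3·4 + 2. Bump = 17. G_1 = 16.
G_1 = 16. HB_5(16) = 3·5 + 1. Bump = 19. G_2 = 18.

ω·3 + 1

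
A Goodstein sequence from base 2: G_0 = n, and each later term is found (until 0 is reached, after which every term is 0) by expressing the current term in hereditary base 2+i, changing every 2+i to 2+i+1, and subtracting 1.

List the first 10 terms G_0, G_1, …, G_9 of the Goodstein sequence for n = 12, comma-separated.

i=0: 12 = 2^(2 + 1) + 2^2 (b=2); 2→3: 3^(3 + 1) + 3^3 = 108; 108−1 = 107
i=1: 107 = 3^(3 + 1) + 2·3^2 + 2·3 + 2 (b=3); 3→4: 4^(4 + 1) + 2·4^2 + 2·4 + 2 = 1066; 1066−1 = 1065
i=2: 1065 = 4^(4 + 1) + 2·4^2 + 2·4 + 1 (b=4); 4→5: 5^(5 + 1) + 2·5^2 + 2·5 + 1 = 15686; 15686−1 = 15685
i=3: 15685 = 5^(5 + 1) + 2·5^2 + 2·5 (b=5); 5→6: 6^(6 + 1) + 2·6^2 + 2·6 = 280020; 280020−1 = 280019
i=4: 280019 = 6^(6 + 1) + 2·6^2 + 6 + 5 (b=6); 6→7: 7^(7 + 1) + 2·7^2 + 7 + 5 = 5764911; 5764911−1 = 5764910
i=5: 5764910 = 7^(7 + 1) + 2·7^2 + 7 + 4 (b=7); 7→8: 8^(8 + 1) + 2·8^2 + 8 + 4 = 134217868; 134217868−1 = 134217867
i=6: 134217867 = 8^(8 + 1) + 2·8^2 + 8 + 3 (b=8); 8→9: 9^(9 + 1) + 2·9^2 + 9 + 3 = 3486784575; 3486784575−1 = 3486784574
i=7: 3486784574 = 9^(9 + 1) + 2·9^2 + 9 + 2 (b=9); 9→10: 10^(10 + 1) + 2·10^2 + 10 + 2 = 100000000212; 100000000212−1 = 100000000211
i=8: 100000000211 = 10^(10 + 1) + 2·10^2 + 10 + 1 (b=10); 10→11: 11^(11 + 1) + 2·11^2 + 11 + 1 = 3138428376975; 3138428376975−1 = 3138428376974

12, 107, 1065, 15685, 280019, 5764910, 134217867, 3486784574, 100000000211, 3138428376974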